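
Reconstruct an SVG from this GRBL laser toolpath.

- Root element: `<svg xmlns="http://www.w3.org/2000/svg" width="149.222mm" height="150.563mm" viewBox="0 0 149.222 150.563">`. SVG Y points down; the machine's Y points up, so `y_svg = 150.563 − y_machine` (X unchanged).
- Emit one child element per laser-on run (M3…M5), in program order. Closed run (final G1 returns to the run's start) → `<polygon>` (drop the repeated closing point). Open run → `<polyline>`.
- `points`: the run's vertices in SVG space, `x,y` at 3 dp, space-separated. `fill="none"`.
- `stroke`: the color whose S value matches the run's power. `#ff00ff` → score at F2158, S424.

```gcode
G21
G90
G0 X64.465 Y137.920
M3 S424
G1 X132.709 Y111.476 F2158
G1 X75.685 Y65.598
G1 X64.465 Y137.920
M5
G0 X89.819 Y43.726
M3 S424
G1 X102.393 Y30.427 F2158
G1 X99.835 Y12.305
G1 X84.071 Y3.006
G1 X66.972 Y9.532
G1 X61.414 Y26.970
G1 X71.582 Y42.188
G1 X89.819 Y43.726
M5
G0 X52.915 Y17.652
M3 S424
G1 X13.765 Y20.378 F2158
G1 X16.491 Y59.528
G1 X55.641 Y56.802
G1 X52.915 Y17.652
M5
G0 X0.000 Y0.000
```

Machine Y-up, SVG Y-down with viewBox height 150.563, so y_svg = 150.563 − y_machine; X carries over. Every run uses S424, so all elements get stroke `#ff00ff` (score).

Run 1: The run returns to its start, so emit a `<polygon>` with points (Y-flipped): 64.465,12.643 132.709,39.087 75.685,84.965.

Run 2: The run returns to its start, so emit a `<polygon>` with points (Y-flipped): 89.819,106.837 102.393,120.136 99.835,138.258 84.071,147.557 66.972,141.031 61.414,123.593 71.582,108.375.

Run 3: The run returns to its start, so emit a `<polygon>` with points (Y-flipped): 52.915,132.911 13.765,130.185 16.491,91.035 55.641,93.761.

<svg xmlns="http://www.w3.org/2000/svg" width="149.222mm" height="150.563mm" viewBox="0 0 149.222 150.563">
  <polygon points="64.465,12.643 132.709,39.087 75.685,84.965" fill="none" stroke="#ff00ff"/>
  <polygon points="89.819,106.837 102.393,120.136 99.835,138.258 84.071,147.557 66.972,141.031 61.414,123.593 71.582,108.375" fill="none" stroke="#ff00ff"/>
  <polygon points="52.915,132.911 13.765,130.185 16.491,91.035 55.641,93.761" fill="none" stroke="#ff00ff"/>
</svg>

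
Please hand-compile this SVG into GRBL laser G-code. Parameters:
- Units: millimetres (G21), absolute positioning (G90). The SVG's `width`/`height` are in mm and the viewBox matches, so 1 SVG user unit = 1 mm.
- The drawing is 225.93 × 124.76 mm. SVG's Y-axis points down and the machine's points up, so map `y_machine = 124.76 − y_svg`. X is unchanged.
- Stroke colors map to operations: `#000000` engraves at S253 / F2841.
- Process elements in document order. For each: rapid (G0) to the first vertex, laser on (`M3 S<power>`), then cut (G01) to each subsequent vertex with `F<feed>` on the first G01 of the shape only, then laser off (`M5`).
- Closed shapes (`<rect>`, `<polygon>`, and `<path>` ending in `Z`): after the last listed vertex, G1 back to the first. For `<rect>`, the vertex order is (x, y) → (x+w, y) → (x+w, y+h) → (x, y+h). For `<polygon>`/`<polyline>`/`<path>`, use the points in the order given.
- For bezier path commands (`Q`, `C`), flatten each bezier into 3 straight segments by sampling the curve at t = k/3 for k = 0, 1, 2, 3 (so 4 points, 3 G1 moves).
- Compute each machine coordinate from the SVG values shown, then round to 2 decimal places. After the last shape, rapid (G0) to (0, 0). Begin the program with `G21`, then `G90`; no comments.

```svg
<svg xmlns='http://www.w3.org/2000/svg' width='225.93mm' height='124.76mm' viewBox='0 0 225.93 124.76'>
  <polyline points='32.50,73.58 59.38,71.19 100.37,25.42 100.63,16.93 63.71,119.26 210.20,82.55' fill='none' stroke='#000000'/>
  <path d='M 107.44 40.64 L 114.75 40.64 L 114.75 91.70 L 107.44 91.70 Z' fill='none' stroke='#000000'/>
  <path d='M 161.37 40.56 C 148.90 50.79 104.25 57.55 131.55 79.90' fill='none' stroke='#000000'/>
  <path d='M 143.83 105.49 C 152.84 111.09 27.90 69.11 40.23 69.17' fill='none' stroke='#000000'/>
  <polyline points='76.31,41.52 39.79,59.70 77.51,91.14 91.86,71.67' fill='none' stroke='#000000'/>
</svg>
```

G21
G90
G0 X32.50 Y51.18
M3 S253
G01 X59.38 Y53.57 F2841
G01 X100.37 Y99.34
G01 X100.63 Y107.83
G01 X63.71 Y5.50
G01 X210.20 Y42.21
M5
G0 X107.44 Y84.12
M3 S253
G01 X114.75 Y84.12 F2841
G01 X114.75 Y33.06
G01 X107.44 Y33.06
G01 X107.44 Y84.12
M5
G0 X161.37 Y84.20
M3 S253
G01 X142.03 Y74.42 F2841
G01 X124.38 Y62.72
G01 X131.55 Y44.86
M5
G0 X143.83 Y19.27
M3 S253
G01 X118.24 Y26.21 F2841
G01 X63.61 Y44.96
G01 X40.23 Y55.59
M5
G0 X76.31 Y83.24
M3 S253
G01 X39.79 Y65.06 F2841
G01 X77.51 Y33.62
G01 X91.86 Y53.09
M5
G0 X0.00 Y0.00

viewBox `0 0 225.93 124.76` with mm width/height → 1 unit = 1 mm. Flip: y_m = 124.76 − y_svg.

**Shape 1** — `<polyline>` open polyline, stroke `#000000` → engrave (S253, F2841). Machine vertices: (32.50,51.18) → (59.38,53.57) → (100.37,99.34) → (100.63,107.83) → (63.71,5.50) → (210.20,42.21). Open path.

**Shape 2** — `<path>` rectangle, stroke `#000000` → engrave (S253, F2841). Machine vertices: (107.44,84.12) → (114.75,84.12) → (114.75,33.06) → (107.44,33.06) → (107.44,84.12). Closed: final G1 returns to the first vertex.

**Shape 3** — `<path>` cubic bezier, stroke `#000000` → engrave (S253, F2841). Control points (SVG): P0=(161.37,40.56), P1=(148.90,50.79), P2=(104.25,57.55), P3=(131.55,79.90); sampled at t=k/3. Machine vertices: (161.37,84.20) → (142.03,74.42) → (124.38,62.72) → (131.55,44.86). Open path.

**Shape 4** — `<path>` cubic bezier, stroke `#000000` → engrave (S253, F2841). Control points (SVG): P0=(143.83,105.49), P1=(152.84,111.09), P2=(27.90,69.11), P3=(40.23,69.17); sampled at t=k/3. Machine vertices: (143.83,19.27) → (118.24,26.21) → (63.61,44.96) → (40.23,55.59). Open path.

**Shape 5** — `<polyline>` open polyline, stroke `#000000` → engrave (S253, F2841). Machine vertices: (76.31,83.24) → (39.79,65.06) → (77.51,33.62) → (91.86,53.09). Open path.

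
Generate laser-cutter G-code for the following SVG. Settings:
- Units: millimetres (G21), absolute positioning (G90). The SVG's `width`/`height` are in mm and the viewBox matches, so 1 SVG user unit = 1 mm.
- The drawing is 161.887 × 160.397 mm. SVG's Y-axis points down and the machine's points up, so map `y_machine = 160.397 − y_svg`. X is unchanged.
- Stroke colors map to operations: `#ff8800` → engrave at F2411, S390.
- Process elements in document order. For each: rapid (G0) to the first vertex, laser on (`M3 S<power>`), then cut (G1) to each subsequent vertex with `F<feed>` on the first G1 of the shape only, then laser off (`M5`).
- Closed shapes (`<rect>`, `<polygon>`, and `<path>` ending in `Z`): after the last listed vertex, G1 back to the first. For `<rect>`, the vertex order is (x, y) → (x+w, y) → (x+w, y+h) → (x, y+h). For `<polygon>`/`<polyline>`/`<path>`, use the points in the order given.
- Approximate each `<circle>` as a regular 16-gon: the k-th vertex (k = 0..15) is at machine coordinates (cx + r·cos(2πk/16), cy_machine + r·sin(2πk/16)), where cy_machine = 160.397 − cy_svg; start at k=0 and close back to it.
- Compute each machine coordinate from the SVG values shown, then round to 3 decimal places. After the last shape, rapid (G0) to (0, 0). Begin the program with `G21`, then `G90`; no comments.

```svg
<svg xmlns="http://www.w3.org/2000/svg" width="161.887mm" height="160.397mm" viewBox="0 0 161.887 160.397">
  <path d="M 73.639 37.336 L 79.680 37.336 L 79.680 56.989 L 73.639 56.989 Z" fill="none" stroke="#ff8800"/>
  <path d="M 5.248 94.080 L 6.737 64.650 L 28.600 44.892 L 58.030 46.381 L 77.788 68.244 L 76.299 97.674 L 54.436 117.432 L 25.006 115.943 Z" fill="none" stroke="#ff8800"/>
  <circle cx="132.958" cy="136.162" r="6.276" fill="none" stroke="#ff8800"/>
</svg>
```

G21
G90
G0 X73.639 Y123.061
M3 S390
G1 X79.680 Y123.061 F2411
G1 X79.680 Y103.408
G1 X73.639 Y103.408
G1 X73.639 Y123.061
M5
G0 X5.248 Y66.317
M3 S390
G1 X6.737 Y95.747 F2411
G1 X28.600 Y115.505
G1 X58.030 Y114.016
G1 X77.788 Y92.153
G1 X76.299 Y62.723
G1 X54.436 Y42.965
G1 X25.006 Y44.454
G1 X5.248 Y66.317
M5
G0 X139.234 Y24.235
M3 S390
G1 X138.756 Y26.637 F2411
G1 X137.396 Y28.673
G1 X135.360 Y30.033
G1 X132.958 Y30.511
G1 X130.556 Y30.033
G1 X128.520 Y28.673
G1 X127.160 Y26.637
G1 X126.682 Y24.235
G1 X127.160 Y21.833
G1 X128.520 Y19.797
G1 X130.556 Y18.437
G1 X132.958 Y17.959
G1 X135.360 Y18.437
G1 X137.396 Y19.797
G1 X138.756 Y21.833
G1 X139.234 Y24.235
M5
G0 X0.000 Y0.000

Since the viewBox matches the mm dimensions, user units are millimetres directly. The only transform is the Y-flip y_m = 160.397 − y_svg.

Shape 1 is a rectangle drawn with `<path>`. Its stroke #ff8800 means engrave at S390, F2411. After flipping Y the toolpath is (73.639,123.061) → (79.680,123.061) → (79.680,103.408) → (73.639,103.408) → (73.639,123.061), returning to the start.

Shape 2 is a regular polygon drawn with `<path>`. Its stroke #ff8800 means engrave at S390, F2411. After flipping Y the toolpath is (5.248,66.317) → (6.737,95.747) → (28.600,115.505) → (58.030,114.016) → (77.788,92.153) → (76.299,62.723) → (54.436,42.965) → (25.006,44.454) → (5.248,66.317), returning to the start.

Shape 3 is a circle drawn with `<circle>`. Its stroke #ff8800 means engrave at S390, F2411. After flipping Y the toolpath is (139.234,24.235) → (138.756,26.637) → (137.396,28.673) → (135.360,30.033) → (132.958,30.511) → (130.556,30.033) → (128.520,28.673) → (127.160,26.637) → (126.682,24.235) → (127.160,21.833) → (128.520,19.797) → (130.556,18.437) → (132.958,17.959) → (135.360,18.437) → (137.396,19.797) → (138.756,21.833) → (139.234,24.235), returning to the start.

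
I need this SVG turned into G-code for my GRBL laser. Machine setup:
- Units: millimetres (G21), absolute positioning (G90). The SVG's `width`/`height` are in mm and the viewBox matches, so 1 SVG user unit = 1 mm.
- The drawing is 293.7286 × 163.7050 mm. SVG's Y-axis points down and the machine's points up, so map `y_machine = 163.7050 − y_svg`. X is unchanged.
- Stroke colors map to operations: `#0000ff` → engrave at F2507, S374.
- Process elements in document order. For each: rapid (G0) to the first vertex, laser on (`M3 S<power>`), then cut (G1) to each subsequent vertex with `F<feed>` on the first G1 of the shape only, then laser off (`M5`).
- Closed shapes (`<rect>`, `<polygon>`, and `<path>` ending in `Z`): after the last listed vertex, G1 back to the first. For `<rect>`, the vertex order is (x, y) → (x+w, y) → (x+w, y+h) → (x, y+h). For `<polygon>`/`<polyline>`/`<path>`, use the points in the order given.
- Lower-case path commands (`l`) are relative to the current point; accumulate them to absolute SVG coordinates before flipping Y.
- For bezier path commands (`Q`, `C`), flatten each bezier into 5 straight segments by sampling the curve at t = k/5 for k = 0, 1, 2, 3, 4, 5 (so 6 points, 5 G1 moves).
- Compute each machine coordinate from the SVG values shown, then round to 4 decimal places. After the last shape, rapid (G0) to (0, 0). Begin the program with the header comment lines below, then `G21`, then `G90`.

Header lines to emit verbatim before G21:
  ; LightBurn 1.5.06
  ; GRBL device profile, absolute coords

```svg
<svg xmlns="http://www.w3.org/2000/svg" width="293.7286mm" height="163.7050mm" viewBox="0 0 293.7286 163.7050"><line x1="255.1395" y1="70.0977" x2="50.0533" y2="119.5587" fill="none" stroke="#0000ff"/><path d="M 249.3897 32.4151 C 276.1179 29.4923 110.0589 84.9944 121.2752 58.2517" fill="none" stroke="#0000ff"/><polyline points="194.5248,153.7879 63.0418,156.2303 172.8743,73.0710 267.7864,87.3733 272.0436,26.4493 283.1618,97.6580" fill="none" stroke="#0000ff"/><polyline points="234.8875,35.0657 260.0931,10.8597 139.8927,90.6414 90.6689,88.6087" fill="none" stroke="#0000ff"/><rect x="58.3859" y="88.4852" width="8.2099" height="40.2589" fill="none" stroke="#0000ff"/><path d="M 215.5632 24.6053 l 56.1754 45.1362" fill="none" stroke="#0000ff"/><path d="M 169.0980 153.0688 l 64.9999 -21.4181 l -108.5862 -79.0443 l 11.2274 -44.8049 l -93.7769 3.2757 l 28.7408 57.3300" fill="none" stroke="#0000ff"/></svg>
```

; LightBurn 1.5.06
; GRBL device profile, absolute coords
G21
G90
G0 X255.1395 Y93.6073
M3 S374
G1 X50.0533 Y44.1463 F2507
M5
G0 X249.3897 Y131.2899
M3 S374
G1 X245.2527 Y127.1579 F2507
G1 X212.6097 Y115.7562
G1 X169.2238 Y103.8367
G1 X132.8580 Y98.1517
G1 X121.2752 Y105.4533
M5
G0 X194.5248 Y9.9171
M3 S374
G1 X63.0418 Y7.4747 F2507
G1 X172.8743 Y90.6340
G1 X267.7864 Y76.3317
G1 X272.0436 Y137.2557
G1 X283.1618 Y66.0470
M5
G0 X234.8875 Y128.6393
M3 S374
G1 X260.0931 Y152.8453 F2507
G1 X139.8927 Y73.0636
G1 X90.6689 Y75.0963
M5
G0 X58.3859 Y75.2198
M3 S374
G1 X66.5958 Y75.2198 F2507
G1 X66.5958 Y34.9609
G1 X58.3859 Y34.9609
G1 X58.3859 Y75.2198
M5
G0 X215.5632 Y139.0997
M3 S374
G1 X271.7386 Y93.9635 F2507
M5
G0 X169.0980 Y10.6362
M3 S374
G1 X234.0979 Y32.0543 F2507
G1 X125.5117 Y111.0986
G1 X136.7391 Y155.9035
G1 X42.9622 Y152.6278
G1 X71.7030 Y95.2978
M5
G0 X0.0000 Y0.0000

1 u = 1 mm; y_m = 163.7050 − y.

[1] `<line>` line segment, #0000ff→engrave S374 F2507: (255.1395,93.6073) → (50.0533,44.1463)

[2] `<path>` cubic bezier, #0000ff→engrave S374 F2507: (249.3897,131.2899) → (245.2527,127.1579) → (212.6097,115.7562) → (169.2238,103.8367) → (132.8580,98.1517) → (121.2752,105.4533)

[3] `<polyline>` open polyline, #0000ff→engrave S374 F2507: (194.5248,9.9171) → (63.0418,7.4747) → (172.8743,90.6340) → (267.7864,76.3317) → (272.0436,137.2557) → (283.1618,66.0470)

[4] `<polyline>` open polyline, #0000ff→engrave S374 F2507: (234.8875,128.6393) → (260.0931,152.8453) → (139.8927,73.0636) → (90.6689,75.0963)

[5] `<rect>` rectangle, #0000ff→engrave S374 F2507: (58.3859,75.2198) → (66.5958,75.2198) → (66.5958,34.9609) → (58.3859,34.9609) → (58.3859,75.2198) (closed)

[6] `<path>` line segment, #0000ff→engrave S374 F2507: (215.5632,139.0997) → (271.7386,93.9635)

[7] `<path>` open polyline, #0000ff→engrave S374 F2507: (169.0980,10.6362) → (234.0979,32.0543) → (125.5117,111.0986) → (136.7391,155.9035) → (42.9622,152.6278) → (71.7030,95.2978)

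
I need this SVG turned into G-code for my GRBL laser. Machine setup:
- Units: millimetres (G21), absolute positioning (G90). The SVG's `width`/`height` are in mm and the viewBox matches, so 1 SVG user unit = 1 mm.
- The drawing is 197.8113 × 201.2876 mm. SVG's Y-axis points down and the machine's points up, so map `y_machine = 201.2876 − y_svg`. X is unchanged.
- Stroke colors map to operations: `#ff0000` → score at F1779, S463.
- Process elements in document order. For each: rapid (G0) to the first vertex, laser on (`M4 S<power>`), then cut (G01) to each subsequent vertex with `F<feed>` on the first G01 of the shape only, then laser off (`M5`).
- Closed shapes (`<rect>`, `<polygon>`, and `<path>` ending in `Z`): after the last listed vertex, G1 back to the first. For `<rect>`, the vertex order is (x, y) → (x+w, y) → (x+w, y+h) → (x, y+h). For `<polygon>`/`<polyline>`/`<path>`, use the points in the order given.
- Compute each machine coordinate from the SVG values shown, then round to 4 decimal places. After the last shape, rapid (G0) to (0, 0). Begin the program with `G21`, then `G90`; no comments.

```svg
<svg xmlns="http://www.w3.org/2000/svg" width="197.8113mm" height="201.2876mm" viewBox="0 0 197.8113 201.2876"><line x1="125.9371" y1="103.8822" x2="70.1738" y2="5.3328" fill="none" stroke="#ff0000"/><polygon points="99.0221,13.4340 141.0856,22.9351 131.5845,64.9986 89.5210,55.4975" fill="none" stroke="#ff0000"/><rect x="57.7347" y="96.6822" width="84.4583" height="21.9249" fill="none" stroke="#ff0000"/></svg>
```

1 u = 1 mm; y_m = 201.2876 − y.

[1] `<line>` line segment, #ff0000→score S463 F1779: (125.9371,97.4054) → (70.1738,195.9548)

[2] `<polygon>` regular polygon, #ff0000→score S463 F1779: (99.0221,187.8536) → (141.0856,178.3525) → (131.5845,136.2890) → (89.5210,145.7901) → (99.0221,187.8536) (closed)

[3] `<rect>` rectangle, #ff0000→score S463 F1779: (57.7347,104.6054) → (142.1930,104.6054) → (142.1930,82.6805) → (57.7347,82.6805) → (57.7347,104.6054) (closed)

G21
G90
G0 X125.9371 Y97.4054
M4 S463
G01 X70.1738 Y195.9548 F1779
M5
G0 X99.0221 Y187.8536
M4 S463
G01 X141.0856 Y178.3525 F1779
G01 X131.5845 Y136.2890
G01 X89.5210 Y145.7901
G01 X99.0221 Y187.8536
M5
G0 X57.7347 Y104.6054
M4 S463
G01 X142.1930 Y104.6054 F1779
G01 X142.1930 Y82.6805
G01 X57.7347 Y82.6805
G01 X57.7347 Y104.6054
M5
G0 X0.0000 Y0.0000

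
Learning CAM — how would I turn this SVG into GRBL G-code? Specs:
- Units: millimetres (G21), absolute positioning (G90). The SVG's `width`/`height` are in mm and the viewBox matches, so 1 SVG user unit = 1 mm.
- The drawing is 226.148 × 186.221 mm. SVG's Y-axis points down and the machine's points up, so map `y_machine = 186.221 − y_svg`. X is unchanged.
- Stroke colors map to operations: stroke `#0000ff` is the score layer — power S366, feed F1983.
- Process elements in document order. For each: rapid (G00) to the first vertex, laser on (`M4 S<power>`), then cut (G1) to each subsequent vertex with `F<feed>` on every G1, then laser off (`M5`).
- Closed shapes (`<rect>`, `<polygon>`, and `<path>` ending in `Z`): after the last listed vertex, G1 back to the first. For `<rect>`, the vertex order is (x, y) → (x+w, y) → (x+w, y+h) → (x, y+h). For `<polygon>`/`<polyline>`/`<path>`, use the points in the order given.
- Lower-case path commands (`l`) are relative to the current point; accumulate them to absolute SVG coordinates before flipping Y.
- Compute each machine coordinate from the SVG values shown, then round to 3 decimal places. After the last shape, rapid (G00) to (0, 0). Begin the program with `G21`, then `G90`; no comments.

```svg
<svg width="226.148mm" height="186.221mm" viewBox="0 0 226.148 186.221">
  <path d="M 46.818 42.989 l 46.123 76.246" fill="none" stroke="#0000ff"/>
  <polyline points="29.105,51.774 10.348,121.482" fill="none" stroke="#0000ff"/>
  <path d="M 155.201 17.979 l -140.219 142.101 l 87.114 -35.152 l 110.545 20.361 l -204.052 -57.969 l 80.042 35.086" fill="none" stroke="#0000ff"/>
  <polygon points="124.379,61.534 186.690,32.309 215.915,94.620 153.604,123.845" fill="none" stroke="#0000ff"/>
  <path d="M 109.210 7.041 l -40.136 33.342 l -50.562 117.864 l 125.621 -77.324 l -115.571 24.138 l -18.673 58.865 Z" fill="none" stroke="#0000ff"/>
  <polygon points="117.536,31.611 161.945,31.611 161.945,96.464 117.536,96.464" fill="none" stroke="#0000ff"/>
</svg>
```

viewBox `0 0 226.148 186.221` with mm width/height → 1 unit = 1 mm. Flip: y_m = 186.221 − y_svg.

**Shape 1** — `<path>` line segment, stroke `#0000ff` → score (S366, F1983). Machine vertices: (46.818,143.232) → (92.941,66.986). Open path.

**Shape 2** — `<polyline>` line segment, stroke `#0000ff` → score (S366, F1983). Machine vertices: (29.105,134.447) → (10.348,64.739). Open path.

**Shape 3** — `<path>` open polyline, stroke `#0000ff` → score (S366, F1983). Machine vertices: (155.201,168.242) → (14.982,26.141) → (102.096,61.293) → (212.641,40.932) → (8.589,98.901) → (88.631,63.815). Open path.

**Shape 4** — `<polygon>` regular polygon, stroke `#0000ff` → score (S366, F1983). Machine vertices: (124.379,124.687) → (186.690,153.912) → (215.915,91.601) → (153.604,62.376) → (124.379,124.687). Closed: final G1 returns to the first vertex.

**Shape 5** — `<path>` closed polygon, stroke `#0000ff` → score (S366, F1983). Machine vertices: (109.210,179.180) → (69.074,145.838) → (18.512,27.974) → (144.133,105.298) → (28.562,81.160) → (9.889,22.295) → (109.210,179.180). Closed: final G1 returns to the first vertex.

**Shape 6** — `<polygon>` rectangle, stroke `#0000ff` → score (S366, F1983). Machine vertices: (117.536,154.610) → (161.945,154.610) → (161.945,89.757) → (117.536,89.757) → (117.536,154.610). Closed: final G1 returns to the first vertex.

G21
G90
G00 X46.818 Y143.232
M4 S366
G1 X92.941 Y66.986 F1983
M5
G00 X29.105 Y134.447
M4 S366
G1 X10.348 Y64.739 F1983
M5
G00 X155.201 Y168.242
M4 S366
G1 X14.982 Y26.141 F1983
G1 X102.096 Y61.293 F1983
G1 X212.641 Y40.932 F1983
G1 X8.589 Y98.901 F1983
G1 X88.631 Y63.815 F1983
M5
G00 X124.379 Y124.687
M4 S366
G1 X186.690 Y153.912 F1983
G1 X215.915 Y91.601 F1983
G1 X153.604 Y62.376 F1983
G1 X124.379 Y124.687 F1983
M5
G00 X109.210 Y179.180
M4 S366
G1 X69.074 Y145.838 F1983
G1 X18.512 Y27.974 F1983
G1 X144.133 Y105.298 F1983
G1 X28.562 Y81.160 F1983
G1 X9.889 Y22.295 F1983
G1 X109.210 Y179.180 F1983
M5
G00 X117.536 Y154.610
M4 S366
G1 X161.945 Y154.610 F1983
G1 X161.945 Y89.757 F1983
G1 X117.536 Y89.757 F1983
G1 X117.536 Y154.610 F1983
M5
G00 X0.000 Y0.000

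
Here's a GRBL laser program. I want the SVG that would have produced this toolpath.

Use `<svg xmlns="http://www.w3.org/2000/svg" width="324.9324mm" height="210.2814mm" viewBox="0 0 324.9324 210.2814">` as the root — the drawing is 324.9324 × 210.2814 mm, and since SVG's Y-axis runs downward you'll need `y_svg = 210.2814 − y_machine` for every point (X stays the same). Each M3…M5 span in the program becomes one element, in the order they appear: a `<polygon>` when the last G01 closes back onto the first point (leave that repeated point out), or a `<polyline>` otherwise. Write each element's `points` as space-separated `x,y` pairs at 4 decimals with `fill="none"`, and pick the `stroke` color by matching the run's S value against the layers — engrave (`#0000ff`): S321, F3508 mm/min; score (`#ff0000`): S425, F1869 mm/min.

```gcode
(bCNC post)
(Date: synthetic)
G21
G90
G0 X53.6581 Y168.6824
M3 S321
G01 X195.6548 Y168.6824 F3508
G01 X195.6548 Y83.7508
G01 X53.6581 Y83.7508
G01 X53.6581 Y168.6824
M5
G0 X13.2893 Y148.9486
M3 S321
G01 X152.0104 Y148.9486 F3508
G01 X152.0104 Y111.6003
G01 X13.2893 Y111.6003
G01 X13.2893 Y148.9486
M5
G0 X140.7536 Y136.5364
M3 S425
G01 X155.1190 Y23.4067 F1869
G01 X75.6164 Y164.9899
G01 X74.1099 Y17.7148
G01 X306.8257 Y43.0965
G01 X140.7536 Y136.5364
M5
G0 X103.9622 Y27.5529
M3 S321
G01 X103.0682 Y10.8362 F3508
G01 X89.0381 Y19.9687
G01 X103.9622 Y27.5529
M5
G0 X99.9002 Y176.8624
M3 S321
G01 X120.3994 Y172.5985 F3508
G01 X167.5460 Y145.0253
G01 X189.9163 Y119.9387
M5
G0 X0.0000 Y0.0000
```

y_svg = 210.2814 − y_m.

[1] S321→`#0000ff` (engrave); closed run; points: 53.6581,41.5990 195.6548,41.5990 195.6548,126.5306 53.6581,126.5306

[2] S321→`#0000ff` (engrave); closed run; points: 13.2893,61.3328 152.0104,61.3328 152.0104,98.6811 13.2893,98.6811

[3] S425→`#ff0000` (score); closed run; points: 140.7536,73.7450 155.1190,186.8747 75.6164,45.2915 74.1099,192.5666 306.8257,167.1849

[4] S321→`#0000ff` (engrave); closed run; points: 103.9622,182.7285 103.0682,199.4452 89.0381,190.3127

[5] S321→`#0000ff` (engrave); open run; points: 99.9002,33.4190 120.3994,37.6829 167.5460,65.2561 189.9163,90.3427

<svg xmlns="http://www.w3.org/2000/svg" width="324.9324mm" height="210.2814mm" viewBox="0 0 324.9324 210.2814">
  <polygon points="53.6581,41.5990 195.6548,41.5990 195.6548,126.5306 53.6581,126.5306" fill="none" stroke="#0000ff"/>
  <polygon points="13.2893,61.3328 152.0104,61.3328 152.0104,98.6811 13.2893,98.6811" fill="none" stroke="#0000ff"/>
  <polygon points="140.7536,73.7450 155.1190,186.8747 75.6164,45.2915 74.1099,192.5666 306.8257,167.1849" fill="none" stroke="#ff0000"/>
  <polygon points="103.9622,182.7285 103.0682,199.4452 89.0381,190.3127" fill="none" stroke="#0000ff"/>
  <polyline points="99.9002,33.4190 120.3994,37.6829 167.5460,65.2561 189.9163,90.3427" fill="none" stroke="#0000ff"/>
</svg>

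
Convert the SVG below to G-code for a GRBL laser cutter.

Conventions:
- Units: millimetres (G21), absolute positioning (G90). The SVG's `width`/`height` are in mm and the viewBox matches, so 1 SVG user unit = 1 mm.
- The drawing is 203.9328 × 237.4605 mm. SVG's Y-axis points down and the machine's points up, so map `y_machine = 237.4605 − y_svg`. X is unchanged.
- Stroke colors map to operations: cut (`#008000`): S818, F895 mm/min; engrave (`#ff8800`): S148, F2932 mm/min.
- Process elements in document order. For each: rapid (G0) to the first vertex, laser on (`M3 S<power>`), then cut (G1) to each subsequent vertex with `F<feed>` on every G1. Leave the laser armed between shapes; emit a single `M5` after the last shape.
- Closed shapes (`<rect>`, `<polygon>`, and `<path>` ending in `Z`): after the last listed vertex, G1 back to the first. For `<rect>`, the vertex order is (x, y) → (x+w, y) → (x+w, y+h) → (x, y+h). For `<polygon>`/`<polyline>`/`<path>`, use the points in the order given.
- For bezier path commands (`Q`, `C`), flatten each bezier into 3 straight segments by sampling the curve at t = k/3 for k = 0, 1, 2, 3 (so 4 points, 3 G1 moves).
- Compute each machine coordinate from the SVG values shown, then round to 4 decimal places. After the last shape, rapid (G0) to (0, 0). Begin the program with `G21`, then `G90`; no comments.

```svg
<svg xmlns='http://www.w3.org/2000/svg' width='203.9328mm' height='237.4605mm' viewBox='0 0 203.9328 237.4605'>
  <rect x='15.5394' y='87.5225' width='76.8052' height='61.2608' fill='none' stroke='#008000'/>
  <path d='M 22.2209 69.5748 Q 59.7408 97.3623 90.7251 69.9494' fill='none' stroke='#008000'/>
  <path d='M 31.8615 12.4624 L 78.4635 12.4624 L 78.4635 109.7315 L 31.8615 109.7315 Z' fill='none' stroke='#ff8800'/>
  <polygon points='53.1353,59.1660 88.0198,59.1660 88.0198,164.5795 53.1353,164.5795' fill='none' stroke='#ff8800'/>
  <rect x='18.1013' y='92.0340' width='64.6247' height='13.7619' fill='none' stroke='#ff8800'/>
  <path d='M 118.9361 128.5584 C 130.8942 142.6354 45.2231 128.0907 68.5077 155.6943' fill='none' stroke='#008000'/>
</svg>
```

Since the viewBox matches the mm dimensions, user units are millimetres directly. The only transform is the Y-flip y_m = 237.4605 − y_svg.

Shape 1 is a rectangle drawn with `<rect>`. Its stroke #008000 means cut at S818, F895. After flipping Y the toolpath is (15.5394,149.9380) → (92.3446,149.9380) → (92.3446,88.6772) → (15.5394,88.6772) → (15.5394,149.9380), returning to the start.

Shape 2 is a quadratic bezier drawn with `<path>`. Its stroke #008000 means cut at S818, F895. After flipping Y the toolpath is (22.2209,167.8857) → (46.5080,155.4941) → (69.3427,155.3692) → (90.7251,167.5111).

Shape 3 is a rectangle drawn with `<path>`. Its stroke #ff8800 means engrave at S148, F2932. After flipping Y the toolpath is (31.8615,224.9981) → (78.4635,224.9981) → (78.4635,127.7290) → (31.8615,127.7290) → (31.8615,224.9981), returning to the start.

Shape 4 is a rectangle drawn with `<polygon>`. Its stroke #ff8800 means engrave at S148, F2932. After flipping Y the toolpath is (53.1353,178.2945) → (88.0198,178.2945) → (88.0198,72.8810) → (53.1353,72.8810) → (53.1353,178.2945), returning to the start.

Shape 5 is a rectangle drawn with `<rect>`. Its stroke #ff8800 means engrave at S148, F2932. After flipping Y the toolpath is (18.1013,145.4265) → (82.7260,145.4265) → (82.7260,131.6646) → (18.1013,131.6646) → (18.1013,145.4265), returning to the start.

Shape 6 is a cubic bezier drawn with `<path>`. Its stroke #008000 means cut at S818, F895. After flipping Y the toolpath is (118.9361,108.9021) → (106.0024,101.7446) → (73.8904,97.9415) → (68.5077,81.7662).

G21
G90
G0 X15.5394 Y149.9380
M3 S818
G1 X92.3446 Y149.9380 F895
G1 X92.3446 Y88.6772 F895
G1 X15.5394 Y88.6772 F895
G1 X15.5394 Y149.9380 F895
G0 X22.2209 Y167.8857
M3 S818
G1 X46.5080 Y155.4941 F895
G1 X69.3427 Y155.3692 F895
G1 X90.7251 Y167.5111 F895
G0 X31.8615 Y224.9981
M3 S148
G1 X78.4635 Y224.9981 F2932
G1 X78.4635 Y127.7290 F2932
G1 X31.8615 Y127.7290 F2932
G1 X31.8615 Y224.9981 F2932
G0 X53.1353 Y178.2945
M3 S148
G1 X88.0198 Y178.2945 F2932
G1 X88.0198 Y72.8810 F2932
G1 X53.1353 Y72.8810 F2932
G1 X53.1353 Y178.2945 F2932
G0 X18.1013 Y145.4265
M3 S148
G1 X82.7260 Y145.4265 F2932
G1 X82.7260 Y131.6646 F2932
G1 X18.1013 Y131.6646 F2932
G1 X18.1013 Y145.4265 F2932
G0 X118.9361 Y108.9021
M3 S818
G1 X106.0024 Y101.7446 F895
G1 X73.8904 Y97.9415 F895
G1 X68.5077 Y81.7662 F895
M5
G0 X0.0000 Y0.0000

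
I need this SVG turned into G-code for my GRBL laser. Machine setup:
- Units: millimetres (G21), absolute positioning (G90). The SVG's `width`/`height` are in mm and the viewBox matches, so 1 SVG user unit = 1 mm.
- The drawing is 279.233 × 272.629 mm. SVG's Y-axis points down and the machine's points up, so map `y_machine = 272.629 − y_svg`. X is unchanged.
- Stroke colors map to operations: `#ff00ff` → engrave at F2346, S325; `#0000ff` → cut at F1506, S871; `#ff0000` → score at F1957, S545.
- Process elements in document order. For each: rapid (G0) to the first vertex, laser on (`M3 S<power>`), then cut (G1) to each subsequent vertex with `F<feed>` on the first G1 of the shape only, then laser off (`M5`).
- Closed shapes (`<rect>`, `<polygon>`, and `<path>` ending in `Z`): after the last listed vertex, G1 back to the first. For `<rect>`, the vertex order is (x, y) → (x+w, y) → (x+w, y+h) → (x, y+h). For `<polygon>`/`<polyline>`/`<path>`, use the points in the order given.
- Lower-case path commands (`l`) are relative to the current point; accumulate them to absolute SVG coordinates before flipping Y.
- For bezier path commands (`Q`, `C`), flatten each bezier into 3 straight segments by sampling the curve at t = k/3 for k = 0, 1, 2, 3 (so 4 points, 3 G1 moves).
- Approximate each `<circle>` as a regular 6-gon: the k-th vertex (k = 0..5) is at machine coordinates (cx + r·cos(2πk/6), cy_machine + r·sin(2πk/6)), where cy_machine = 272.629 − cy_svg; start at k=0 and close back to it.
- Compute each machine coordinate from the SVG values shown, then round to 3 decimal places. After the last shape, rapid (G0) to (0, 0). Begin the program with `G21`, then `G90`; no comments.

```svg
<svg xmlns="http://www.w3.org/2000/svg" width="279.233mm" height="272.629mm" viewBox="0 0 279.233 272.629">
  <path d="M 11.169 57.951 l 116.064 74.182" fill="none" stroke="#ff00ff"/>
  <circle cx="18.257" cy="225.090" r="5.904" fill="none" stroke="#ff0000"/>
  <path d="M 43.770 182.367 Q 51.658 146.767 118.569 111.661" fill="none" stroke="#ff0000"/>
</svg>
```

viewBox `0 0 279.233 272.629` with mm width/height → 1 unit = 1 mm. Flip: y_m = 272.629 − y_svg.

**Shape 1** — `<path>` line segment, stroke `#ff00ff` → engrave (S325, F2346). Machine vertices: (11.169,214.678) → (127.233,140.496). Open path.

**Shape 2** — `<circle>` circle, stroke `#ff0000` → score (S545, F1957). Machine vertices: (24.161,47.539) → (21.209,52.652) → (15.305,52.652) → (12.353,47.539) → (15.305,42.426) → (21.209,42.426) → (24.161,47.539). Closed: final G1 returns to the first vertex.

**Shape 3** — `<path>` quadratic bezier, stroke `#ff0000` → score (S545, F1957). Control points (SVG): P0=(43.770,182.367), P1=(51.658,146.767), P2=(118.569,111.661); sampled at t=k/3. Machine vertices: (43.770,90.262) → (55.587,113.940) → (80.520,137.509) → (118.569,160.968). Open path.

G21
G90
G0 X11.169 Y214.678
M3 S325
G1 X127.233 Y140.496 F2346
M5
G0 X24.161 Y47.539
M3 S545
G1 X21.209 Y52.652 F1957
G1 X15.305 Y52.652
G1 X12.353 Y47.539
G1 X15.305 Y42.426
G1 X21.209 Y42.426
G1 X24.161 Y47.539
M5
G0 X43.770 Y90.262
M3 S545
G1 X55.587 Y113.940 F1957
G1 X80.520 Y137.509
G1 X118.569 Y160.968
M5
G0 X0.000 Y0.000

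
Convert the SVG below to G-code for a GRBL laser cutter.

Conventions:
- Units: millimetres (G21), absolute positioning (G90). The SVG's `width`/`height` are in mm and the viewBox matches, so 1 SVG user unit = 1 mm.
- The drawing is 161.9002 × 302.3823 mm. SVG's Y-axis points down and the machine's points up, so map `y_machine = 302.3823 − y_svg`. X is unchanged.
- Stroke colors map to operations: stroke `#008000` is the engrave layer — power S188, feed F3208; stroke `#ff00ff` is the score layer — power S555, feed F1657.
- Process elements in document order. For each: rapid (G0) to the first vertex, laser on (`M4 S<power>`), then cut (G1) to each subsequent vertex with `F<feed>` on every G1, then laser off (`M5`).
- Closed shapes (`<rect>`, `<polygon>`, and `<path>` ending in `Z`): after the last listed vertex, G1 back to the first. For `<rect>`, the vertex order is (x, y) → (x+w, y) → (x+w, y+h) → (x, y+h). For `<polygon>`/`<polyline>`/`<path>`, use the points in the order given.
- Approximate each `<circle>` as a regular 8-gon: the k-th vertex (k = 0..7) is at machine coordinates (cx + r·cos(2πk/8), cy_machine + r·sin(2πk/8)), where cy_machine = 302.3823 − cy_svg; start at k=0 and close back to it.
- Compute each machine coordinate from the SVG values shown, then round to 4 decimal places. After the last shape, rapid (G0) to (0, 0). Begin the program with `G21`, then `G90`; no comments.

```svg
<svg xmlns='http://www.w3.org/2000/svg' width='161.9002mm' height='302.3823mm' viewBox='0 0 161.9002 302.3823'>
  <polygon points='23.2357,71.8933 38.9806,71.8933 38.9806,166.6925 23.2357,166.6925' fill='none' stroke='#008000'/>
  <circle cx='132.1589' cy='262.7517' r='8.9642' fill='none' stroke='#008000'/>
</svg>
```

1 u = 1 mm; y_m = 302.3823 − y.

[1] `<polygon>` rectangle, #008000→engrave S188 F3208: (23.2357,230.4890) → (38.9806,230.4890) → (38.9806,135.6898) → (23.2357,135.6898) → (23.2357,230.4890) (closed)

[2] `<circle>` circle, #008000→engrave S188 F3208: (141.1231,39.6306) → (138.4975,45.9692) → (132.1589,48.5948) → (125.8203,45.9692) → (123.1947,39.6306) → (125.8203,33.2920) → (132.1589,30.6664) → (138.4975,33.2920) → (141.1231,39.6306) (closed)

G21
G90
G0 X23.2357 Y230.4890
M4 S188
G1 X38.9806 Y230.4890 F3208
G1 X38.9806 Y135.6898 F3208
G1 X23.2357 Y135.6898 F3208
G1 X23.2357 Y230.4890 F3208
M5
G0 X141.1231 Y39.6306
M4 S188
G1 X138.4975 Y45.9692 F3208
G1 X132.1589 Y48.5948 F3208
G1 X125.8203 Y45.9692 F3208
G1 X123.1947 Y39.6306 F3208
G1 X125.8203 Y33.2920 F3208
G1 X132.1589 Y30.6664 F3208
G1 X138.4975 Y33.2920 F3208
G1 X141.1231 Y39.6306 F3208
M5
G0 X0.0000 Y0.0000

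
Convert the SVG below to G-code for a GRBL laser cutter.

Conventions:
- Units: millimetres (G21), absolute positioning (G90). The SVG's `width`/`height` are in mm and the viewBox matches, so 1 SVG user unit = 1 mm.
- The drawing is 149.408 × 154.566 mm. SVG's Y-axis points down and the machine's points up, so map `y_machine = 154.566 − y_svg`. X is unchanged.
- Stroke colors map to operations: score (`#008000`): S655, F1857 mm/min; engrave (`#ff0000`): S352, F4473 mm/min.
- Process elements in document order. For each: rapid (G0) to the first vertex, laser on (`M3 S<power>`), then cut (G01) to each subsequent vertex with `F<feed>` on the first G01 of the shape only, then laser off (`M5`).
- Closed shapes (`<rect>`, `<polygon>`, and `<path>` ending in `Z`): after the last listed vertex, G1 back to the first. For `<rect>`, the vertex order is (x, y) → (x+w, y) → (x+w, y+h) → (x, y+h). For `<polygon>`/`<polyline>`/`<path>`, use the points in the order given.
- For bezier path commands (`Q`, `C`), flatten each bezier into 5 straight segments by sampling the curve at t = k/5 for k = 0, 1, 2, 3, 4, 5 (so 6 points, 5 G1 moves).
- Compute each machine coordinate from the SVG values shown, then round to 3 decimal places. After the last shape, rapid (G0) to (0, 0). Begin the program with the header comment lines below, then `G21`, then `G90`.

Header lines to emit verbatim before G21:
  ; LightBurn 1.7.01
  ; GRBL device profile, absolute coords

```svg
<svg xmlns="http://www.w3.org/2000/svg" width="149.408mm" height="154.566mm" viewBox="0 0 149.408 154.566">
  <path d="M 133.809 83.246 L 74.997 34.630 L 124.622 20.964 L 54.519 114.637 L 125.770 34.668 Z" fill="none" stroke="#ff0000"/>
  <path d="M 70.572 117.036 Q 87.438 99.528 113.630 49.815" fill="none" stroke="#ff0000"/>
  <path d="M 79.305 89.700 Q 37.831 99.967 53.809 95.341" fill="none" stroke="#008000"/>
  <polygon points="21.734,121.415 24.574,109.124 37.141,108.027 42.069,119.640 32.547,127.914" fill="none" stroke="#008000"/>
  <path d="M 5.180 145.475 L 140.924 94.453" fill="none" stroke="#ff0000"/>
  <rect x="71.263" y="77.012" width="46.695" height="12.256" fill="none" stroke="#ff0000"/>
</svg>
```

viewBox `0 0 149.408 154.566` with mm width/height → 1 unit = 1 mm. Flip: y_m = 154.566 − y_svg.

**Shape 1** — `<path>` closed polygon, stroke `#ff0000` → engrave (S352, F4473). Machine vertices: (133.809,71.320) → (74.997,119.936) → (124.622,133.602) → (54.519,39.929) → (125.770,119.898) → (133.809,71.320). Closed: final G1 returns to the first vertex.

**Shape 2** — `<path>` quadratic bezier, stroke `#ff0000` → engrave (S352, F4473). Control points (SVG): P0=(70.572,117.036), P1=(87.438,99.528), P2=(113.630,49.815); sampled at t=k/5. Machine vertices: (70.572,37.530) → (77.691,45.821) → (85.557,56.689) → (94.169,70.133) → (103.526,86.154) → (113.630,104.751). Open path.

**Shape 3** — `<path>` quadratic bezier, stroke `#008000` → score (S655, F1857). Control points (SVG): P0=(79.305,89.700), P1=(37.831,99.967), P2=(53.809,95.341); sampled at t=k/5. Machine vertices: (79.305,64.866) → (65.013,61.355) → (55.318,59.035) → (50.219,57.907) → (49.716,57.970) → (53.809,59.225). Open path.

**Shape 4** — `<polygon>` regular polygon, stroke `#008000` → score (S655, F1857). Machine vertices: (21.734,33.151) → (24.574,45.442) → (37.141,46.539) → (42.069,34.926) → (32.547,26.652) → (21.734,33.151). Closed: final G1 returns to the first vertex.

**Shape 5** — `<path>` line segment, stroke `#ff0000` → engrave (S352, F4473). Machine vertices: (5.180,9.091) → (140.924,60.113). Open path.

**Shape 6** — `<rect>` rectangle, stroke `#ff0000` → engrave (S352, F4473). Machine vertices: (71.263,77.554) → (117.958,77.554) → (117.958,65.298) → (71.263,65.298) → (71.263,77.554). Closed: final G1 returns to the first vertex.

; LightBurn 1.7.01
; GRBL device profile, absolute coords
G21
G90
G0 X133.809 Y71.320
M3 S352
G01 X74.997 Y119.936 F4473
G01 X124.622 Y133.602
G01 X54.519 Y39.929
G01 X125.770 Y119.898
G01 X133.809 Y71.320
M5
G0 X70.572 Y37.530
M3 S352
G01 X77.691 Y45.821 F4473
G01 X85.557 Y56.689
G01 X94.169 Y70.133
G01 X103.526 Y86.154
G01 X113.630 Y104.751
M5
G0 X79.305 Y64.866
M3 S655
G01 X65.013 Y61.355 F1857
G01 X55.318 Y59.035
G01 X50.219 Y57.907
G01 X49.716 Y57.970
G01 X53.809 Y59.225
M5
G0 X21.734 Y33.151
M3 S655
G01 X24.574 Y45.442 F1857
G01 X37.141 Y46.539
G01 X42.069 Y34.926
G01 X32.547 Y26.652
G01 X21.734 Y33.151
M5
G0 X5.180 Y9.091
M3 S352
G01 X140.924 Y60.113 F4473
M5
G0 X71.263 Y77.554
M3 S352
G01 X117.958 Y77.554 F4473
G01 X117.958 Y65.298
G01 X71.263 Y65.298
G01 X71.263 Y77.554
M5
G0 X0.000 Y0.000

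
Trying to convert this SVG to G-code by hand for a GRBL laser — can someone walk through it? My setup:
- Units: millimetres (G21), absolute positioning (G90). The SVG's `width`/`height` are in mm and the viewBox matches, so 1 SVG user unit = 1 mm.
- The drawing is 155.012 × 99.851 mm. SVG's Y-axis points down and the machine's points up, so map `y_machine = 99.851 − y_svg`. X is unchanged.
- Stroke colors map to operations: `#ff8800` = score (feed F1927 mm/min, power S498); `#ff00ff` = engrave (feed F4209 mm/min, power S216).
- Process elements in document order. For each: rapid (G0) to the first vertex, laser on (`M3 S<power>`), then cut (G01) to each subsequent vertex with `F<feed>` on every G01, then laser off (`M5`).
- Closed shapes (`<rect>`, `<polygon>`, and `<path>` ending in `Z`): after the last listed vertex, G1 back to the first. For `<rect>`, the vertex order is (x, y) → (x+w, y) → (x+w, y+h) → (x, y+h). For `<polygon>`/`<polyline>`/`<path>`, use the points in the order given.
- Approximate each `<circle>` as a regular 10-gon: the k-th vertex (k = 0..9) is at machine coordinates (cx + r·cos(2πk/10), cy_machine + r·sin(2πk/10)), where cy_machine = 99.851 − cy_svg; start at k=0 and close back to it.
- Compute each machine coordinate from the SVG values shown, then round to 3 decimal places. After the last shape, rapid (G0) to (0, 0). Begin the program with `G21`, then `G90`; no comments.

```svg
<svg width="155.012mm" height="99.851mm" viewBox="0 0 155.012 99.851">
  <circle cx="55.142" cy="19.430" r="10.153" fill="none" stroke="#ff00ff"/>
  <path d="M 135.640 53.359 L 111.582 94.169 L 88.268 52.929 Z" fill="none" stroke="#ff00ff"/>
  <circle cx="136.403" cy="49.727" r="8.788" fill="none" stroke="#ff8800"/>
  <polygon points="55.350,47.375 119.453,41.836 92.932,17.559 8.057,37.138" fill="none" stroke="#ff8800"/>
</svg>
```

1 u = 1 mm; y_m = 99.851 − y.

[1] `<circle>` circle, #ff00ff→engrave S216 F4209: (65.295,80.421) → (63.356,86.389) → (58.279,90.077) → (52.005,90.077) → (46.928,86.389) → (44.989,80.421) → (46.928,74.453) → (52.005,70.765) → (58.279,70.765) → (63.356,74.453) → (65.295,80.421) (closed)

[2] `<path>` regular polygon, #ff00ff→engrave S216 F4209: (135.640,46.492) → (111.582,5.682) → (88.268,46.922) → (135.640,46.492) (closed)

[3] `<circle>` circle, #ff8800→score S498 F1927: (145.191,50.124) → (143.513,55.289) → (139.119,58.482) → (133.687,58.482) → (129.293,55.289) → (127.615,50.124) → (129.293,44.959) → (133.687,41.766) → (139.119,41.766) → (143.513,44.959) → (145.191,50.124) (closed)

[4] `<polygon>` closed polygon, #ff8800→score S498 F1927: (55.350,52.476) → (119.453,58.015) → (92.932,82.292) → (8.057,62.713) → (55.350,52.476) (closed)

G21
G90
G0 X65.295 Y80.421
M3 S216
G01 X63.356 Y86.389 F4209
G01 X58.279 Y90.077 F4209
G01 X52.005 Y90.077 F4209
G01 X46.928 Y86.389 F4209
G01 X44.989 Y80.421 F4209
G01 X46.928 Y74.453 F4209
G01 X52.005 Y70.765 F4209
G01 X58.279 Y70.765 F4209
G01 X63.356 Y74.453 F4209
G01 X65.295 Y80.421 F4209
M5
G0 X135.640 Y46.492
M3 S216
G01 X111.582 Y5.682 F4209
G01 X88.268 Y46.922 F4209
G01 X135.640 Y46.492 F4209
M5
G0 X145.191 Y50.124
M3 S498
G01 X143.513 Y55.289 F1927
G01 X139.119 Y58.482 F1927
G01 X133.687 Y58.482 F1927
G01 X129.293 Y55.289 F1927
G01 X127.615 Y50.124 F1927
G01 X129.293 Y44.959 F1927
G01 X133.687 Y41.766 F1927
G01 X139.119 Y41.766 F1927
G01 X143.513 Y44.959 F1927
G01 X145.191 Y50.124 F1927
M5
G0 X55.350 Y52.476
M3 S498
G01 X119.453 Y58.015 F1927
G01 X92.932 Y82.292 F1927
G01 X8.057 Y62.713 F1927
G01 X55.350 Y52.476 F1927
M5
G0 X0.000 Y0.000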